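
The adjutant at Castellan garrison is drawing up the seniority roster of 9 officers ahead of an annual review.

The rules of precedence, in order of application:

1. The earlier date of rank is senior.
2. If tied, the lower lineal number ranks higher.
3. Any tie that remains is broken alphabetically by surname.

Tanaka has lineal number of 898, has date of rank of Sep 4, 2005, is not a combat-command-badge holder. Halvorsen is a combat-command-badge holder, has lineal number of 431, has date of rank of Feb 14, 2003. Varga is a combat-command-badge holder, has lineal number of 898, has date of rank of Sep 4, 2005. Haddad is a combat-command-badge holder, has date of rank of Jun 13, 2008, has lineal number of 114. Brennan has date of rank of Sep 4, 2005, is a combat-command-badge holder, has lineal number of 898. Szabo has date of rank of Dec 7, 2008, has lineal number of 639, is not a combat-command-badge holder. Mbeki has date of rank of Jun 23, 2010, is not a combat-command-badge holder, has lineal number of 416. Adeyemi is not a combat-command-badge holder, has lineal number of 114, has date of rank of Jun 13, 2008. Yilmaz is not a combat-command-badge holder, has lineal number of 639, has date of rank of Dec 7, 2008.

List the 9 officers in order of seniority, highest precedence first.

By date of rank (earlier first): Halvorsen (Feb 14, 2003); then Brennan, Tanaka and Varga (each Sep 4, 2005); then Adeyemi and Haddad (both Jun 13, 2008); then Szabo and Yilmaz (both Dec 7, 2008); then Mbeki (Jun 23, 2010).
Brennan, Tanaka and Varga all have lineal number 898, so the next rule applies.
Among Brennan, Tanaka and Varga, alphabetically by surname: Brennan before Tanaka before Varga.
Adeyemi and Haddad both have lineal number 114, so the next rule applies.
Among Adeyemi and Haddad, alphabetically by surname: Adeyemi before Haddad.
Szabo and Yilmaz both have lineal number 639, so the next rule applies.
Among Szabo and Yilmaz, alphabetically by surname: Szabo before Yilmaz.
Full order: Halvorsen, Brennan, Tanaka, Varga, Adeyemi, Haddad, Szabo, Yilmaz, Mbeki.

Halvorsen, Brennan, Tanaka, Varga, Adeyemi, Haddad, Szabo, Yilmaz, Mbeki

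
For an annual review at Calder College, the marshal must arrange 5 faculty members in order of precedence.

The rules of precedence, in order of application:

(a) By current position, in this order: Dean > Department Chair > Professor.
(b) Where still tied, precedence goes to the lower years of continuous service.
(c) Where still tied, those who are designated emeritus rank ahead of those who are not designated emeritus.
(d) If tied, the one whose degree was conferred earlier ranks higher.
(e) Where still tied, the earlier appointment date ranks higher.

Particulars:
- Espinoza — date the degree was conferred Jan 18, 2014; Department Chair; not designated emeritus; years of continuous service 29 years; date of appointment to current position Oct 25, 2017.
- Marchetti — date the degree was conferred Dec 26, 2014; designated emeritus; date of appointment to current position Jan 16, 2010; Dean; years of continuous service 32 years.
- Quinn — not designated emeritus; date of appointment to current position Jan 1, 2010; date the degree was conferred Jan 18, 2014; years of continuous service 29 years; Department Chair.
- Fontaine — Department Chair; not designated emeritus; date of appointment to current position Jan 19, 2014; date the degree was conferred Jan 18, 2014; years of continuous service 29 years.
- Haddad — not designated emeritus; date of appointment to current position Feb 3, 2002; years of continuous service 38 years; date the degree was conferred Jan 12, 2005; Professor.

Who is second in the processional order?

By current position: Marchetti (Dean); then Quinn, Fontaine and Espinoza (Department Chair); then Haddad (Professor).
Quinn, Fontaine and Espinoza all have years of continuous service 29 years, so the next rule applies.
Quinn, Fontaine and Espinoza are each not designated emeritus, so the next rule applies.
Quinn, Fontaine and Espinoza all have date the degree was conferred Jan 18, 2014, so the next rule applies.
Among Quinn, Fontaine and Espinoza, by date of appointment to current position (earlier first): Quinn (Jan 1, 2010) before Fontaine (Jan 19, 2014) before Espinoza (Oct 25, 2017).
Order: Marchetti, Quinn, Fontaine, Espinoza, Haddad.

Quinn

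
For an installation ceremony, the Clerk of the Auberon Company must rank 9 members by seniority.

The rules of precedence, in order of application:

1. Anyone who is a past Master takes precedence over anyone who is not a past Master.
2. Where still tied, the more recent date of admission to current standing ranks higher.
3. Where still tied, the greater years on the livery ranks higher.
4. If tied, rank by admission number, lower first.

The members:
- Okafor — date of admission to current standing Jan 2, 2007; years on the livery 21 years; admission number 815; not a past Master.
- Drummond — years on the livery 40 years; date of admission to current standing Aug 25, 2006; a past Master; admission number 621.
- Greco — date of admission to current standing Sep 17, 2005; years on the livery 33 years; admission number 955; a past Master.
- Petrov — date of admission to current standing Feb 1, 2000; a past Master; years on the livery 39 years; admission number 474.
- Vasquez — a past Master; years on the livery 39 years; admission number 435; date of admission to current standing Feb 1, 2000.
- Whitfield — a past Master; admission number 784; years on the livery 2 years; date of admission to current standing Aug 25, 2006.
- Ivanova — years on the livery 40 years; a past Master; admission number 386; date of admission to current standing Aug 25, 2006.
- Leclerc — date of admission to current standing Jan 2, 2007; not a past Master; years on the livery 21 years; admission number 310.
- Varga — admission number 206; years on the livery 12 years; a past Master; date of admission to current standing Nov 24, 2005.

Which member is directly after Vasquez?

Petrov

By the first rule: Ivanova, Drummond, Whitfield, Varga, Greco, Vasquez and Petrov (each a past Master); then Leclerc and Okafor (both not a past Master).
Among Ivanova, Drummond, Whitfield, Varga, Greco, Vasquez and Petrov, by date of admission to current standing (later first): Ivanova, Drummond and Whitfield (Aug 25, 2006) before Varga (Nov 24, 2005) before Greco (Sep 17, 2005) before Vasquez and Petrov (Feb 1, 2000).
Among Ivanova, Drummond and Whitfield, by years on the livery (higher first): Ivanova and Drummond (40 years) before Whitfield (2 years).
Among Ivanova and Drummond, by admission number (lower first): Ivanova (386) before Drummond (621).
Vasquez and Petrov both have years on the livery 39 years, so the next rule applies.
Among Vasquez and Petrov, by admission number (lower first): Vasquez (435) before Petrov (474).
Leclerc and Okafor both have date of admission to current standing Jan 2, 2007, so the next rule applies.
Leclerc and Okafor both have years on the livery 21 years, so the next rule applies.
Among Leclerc and Okafor, by admission number (lower first): Leclerc (310) before Okafor (815).
Order: Ivanova, Drummond, Whitfield, Varga, Greco, Vasquez, Petrov, Leclerc, Okafor.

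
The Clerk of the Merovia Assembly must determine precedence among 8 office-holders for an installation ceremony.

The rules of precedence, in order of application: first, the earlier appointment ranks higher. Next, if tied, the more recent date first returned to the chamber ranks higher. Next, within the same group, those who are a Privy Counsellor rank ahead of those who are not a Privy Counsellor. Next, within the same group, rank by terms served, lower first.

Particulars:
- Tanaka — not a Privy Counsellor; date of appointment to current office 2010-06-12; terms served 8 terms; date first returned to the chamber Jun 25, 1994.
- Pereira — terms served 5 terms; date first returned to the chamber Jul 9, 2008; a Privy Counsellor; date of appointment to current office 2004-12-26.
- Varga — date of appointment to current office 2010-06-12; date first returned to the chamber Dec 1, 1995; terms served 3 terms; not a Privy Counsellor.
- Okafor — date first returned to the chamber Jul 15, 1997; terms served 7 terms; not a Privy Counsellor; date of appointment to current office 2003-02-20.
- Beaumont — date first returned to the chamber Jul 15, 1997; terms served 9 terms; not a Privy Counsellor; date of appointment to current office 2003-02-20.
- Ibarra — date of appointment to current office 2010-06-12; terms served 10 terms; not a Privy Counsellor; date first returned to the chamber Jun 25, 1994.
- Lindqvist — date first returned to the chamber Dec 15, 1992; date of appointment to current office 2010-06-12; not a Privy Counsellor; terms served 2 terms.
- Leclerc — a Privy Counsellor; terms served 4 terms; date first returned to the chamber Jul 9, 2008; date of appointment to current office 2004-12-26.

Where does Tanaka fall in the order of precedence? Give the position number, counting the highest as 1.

6

By date of appointment to current office (earlier first): Okafor and Beaumont (both 2003-02-20); then Leclerc and Pereira (both 2004-12-26); then Varga, Tanaka, Ibarra and Lindqvist (each 2010-06-12).
Okafor and Beaumont both have date first returned to the chamber Jul 15, 1997, so the next rule applies.
Okafor and Beaumont are each not a Privy Counsellor, so the next rule applies.
Among Okafor and Beaumont, by terms served (lower first): Okafor (7 terms) before Beaumont (9 terms).
Leclerc and Pereira both have date first returned to the chamber Jul 9, 2008, so the next rule applies.
Leclerc and Pereira are each a Privy Counsellor, so the next rule applies.
Among Leclerc and Pereira, by terms served (lower first): Leclerc (4 terms) before Pereira (5 terms).
Among Varga, Tanaka, Ibarra and Lindqvist, by date first returned to the chamber (later first): Varga (Dec 1, 1995) before Tanaka and Ibarra (Jun 25, 1994) before Lindqvist (Dec 15, 1992).
Tanaka and Ibarra are each not a Privy Counsellor, so the next rule applies.
Among Tanaka and Ibarra, by terms served (lower first): Tanaka (8 terms) before Ibarra (10 terms).
Order: Okafor, Beaumont, Leclerc, Pereira, Varga, Tanaka, Ibarra, Lindqvist. So position 6.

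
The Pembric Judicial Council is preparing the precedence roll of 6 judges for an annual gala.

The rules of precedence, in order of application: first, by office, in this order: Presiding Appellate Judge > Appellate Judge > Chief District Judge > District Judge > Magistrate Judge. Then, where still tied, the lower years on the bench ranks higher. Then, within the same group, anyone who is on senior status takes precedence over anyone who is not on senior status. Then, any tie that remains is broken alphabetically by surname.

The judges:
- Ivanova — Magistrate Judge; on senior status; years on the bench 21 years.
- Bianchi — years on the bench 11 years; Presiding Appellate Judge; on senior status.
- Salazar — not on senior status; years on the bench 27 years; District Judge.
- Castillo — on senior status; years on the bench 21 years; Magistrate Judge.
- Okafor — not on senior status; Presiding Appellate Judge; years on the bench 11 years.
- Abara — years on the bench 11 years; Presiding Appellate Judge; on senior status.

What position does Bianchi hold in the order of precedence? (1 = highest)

2

By office: Abara, Bianchi and Okafor (Presiding Appellate Judge); then Salazar (District Judge); then Castillo and Ivanova (Magistrate Judge).
Abara, Bianchi and Okafor all have years on the bench 11 years, so the next rule applies.
Among Abara, Bianchi and Okafor, on senior status before not on senior status: Abara and Bianchi (on senior status) before Okafor (not on senior status).
Among Abara and Bianchi, alphabetically by surname: Abara before Bianchi.
Castillo and Ivanova both have years on the bench 21 years, so the next rule applies.
Castillo and Ivanova are each on senior status, so the next rule applies.
Among Castillo and Ivanova, alphabetically by surname: Castillo before Ivanova.
Order: Abara, Bianchi, Okafor, Salazar, Castillo, Ivanova. So position 2.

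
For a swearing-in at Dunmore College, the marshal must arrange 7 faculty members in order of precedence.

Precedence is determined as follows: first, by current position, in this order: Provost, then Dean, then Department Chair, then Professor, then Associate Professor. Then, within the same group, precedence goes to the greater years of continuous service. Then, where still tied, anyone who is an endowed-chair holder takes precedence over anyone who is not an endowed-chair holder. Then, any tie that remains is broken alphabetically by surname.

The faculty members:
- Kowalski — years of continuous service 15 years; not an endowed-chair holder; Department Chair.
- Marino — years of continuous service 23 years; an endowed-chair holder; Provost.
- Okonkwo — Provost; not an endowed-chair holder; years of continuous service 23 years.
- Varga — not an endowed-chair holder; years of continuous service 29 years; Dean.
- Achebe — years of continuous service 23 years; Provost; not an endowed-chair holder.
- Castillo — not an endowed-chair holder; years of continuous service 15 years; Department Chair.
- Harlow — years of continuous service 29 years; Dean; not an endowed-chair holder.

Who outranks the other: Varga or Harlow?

By current position: Marino, Achebe and Okonkwo (Provost); then Harlow and Varga (Dean); then Castillo and Kowalski (Department Chair).
Marino, Achebe and Okonkwo all have years of continuous service 23 years, so the next rule applies.
Among Marino, Achebe and Okonkwo, an endowed-chair holder before not an endowed-chair holder: Marino (an endowed-chair holder) before Achebe and Okonkwo (not an endowed-chair holder).
Among Achebe and Okonkwo, alphabetically by surname: Achebe before Okonkwo.
Harlow and Varga both have years of continuous service 29 years, so the next rule applies.
Harlow and Varga are each not an endowed-chair holder, so the next rule applies.
Among Harlow and Varga, alphabetically by surname: Harlow before Varga.
Castillo and Kowalski both have years of continuous service 15 years, so the next rule applies.
Castillo and Kowalski are each not an endowed-chair holder, so the next rule applies.
Among Castillo and Kowalski, alphabetically by surname: Castillo before Kowalski.
So Harlow takes precedence.

Harlow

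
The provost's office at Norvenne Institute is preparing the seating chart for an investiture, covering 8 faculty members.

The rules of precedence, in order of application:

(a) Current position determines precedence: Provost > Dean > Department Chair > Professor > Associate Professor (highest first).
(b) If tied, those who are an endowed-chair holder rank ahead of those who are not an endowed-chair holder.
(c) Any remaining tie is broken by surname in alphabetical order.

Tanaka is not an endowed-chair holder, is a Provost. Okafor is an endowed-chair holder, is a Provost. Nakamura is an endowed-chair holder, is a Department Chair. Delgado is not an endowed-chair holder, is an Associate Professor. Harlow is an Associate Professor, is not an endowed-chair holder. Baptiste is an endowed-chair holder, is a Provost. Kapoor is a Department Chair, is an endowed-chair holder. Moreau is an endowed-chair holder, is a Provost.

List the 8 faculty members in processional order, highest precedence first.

Baptiste, Moreau, Okafor, Tanaka, Kapoor, Nakamura, Delgado, Harlow

By current position: Baptiste, Moreau, Okafor and Tanaka (Provost); then Kapoor and Nakamura (Department Chair); then Delgado and Harlow (Associate Professor).
Among Baptiste, Moreau, Okafor and Tanaka, an endowed-chair holder before not an endowed-chair holder: Baptiste, Moreau and Okafor (an endowed-chair holder) before Tanaka (not an endowed-chair holder).
Among Baptiste, Moreau and Okafor, alphabetically by surname: Baptiste before Moreau before Okafor.
Kapoor and Nakamura are each an endowed-chair holder, so the next rule applies.
Among Kapoor and Nakamura, alphabetically by surname: Kapoor before Nakamura.
Delgado and Harlow are each not an endowed-chair holder, so the next rule applies.
Among Delgado and Harlow, alphabetically by surname: Delgado before Harlow.
Full order: Baptiste, Moreau, Okafor, Tanaka, Kapoor, Nakamura, Delgado, Harlow.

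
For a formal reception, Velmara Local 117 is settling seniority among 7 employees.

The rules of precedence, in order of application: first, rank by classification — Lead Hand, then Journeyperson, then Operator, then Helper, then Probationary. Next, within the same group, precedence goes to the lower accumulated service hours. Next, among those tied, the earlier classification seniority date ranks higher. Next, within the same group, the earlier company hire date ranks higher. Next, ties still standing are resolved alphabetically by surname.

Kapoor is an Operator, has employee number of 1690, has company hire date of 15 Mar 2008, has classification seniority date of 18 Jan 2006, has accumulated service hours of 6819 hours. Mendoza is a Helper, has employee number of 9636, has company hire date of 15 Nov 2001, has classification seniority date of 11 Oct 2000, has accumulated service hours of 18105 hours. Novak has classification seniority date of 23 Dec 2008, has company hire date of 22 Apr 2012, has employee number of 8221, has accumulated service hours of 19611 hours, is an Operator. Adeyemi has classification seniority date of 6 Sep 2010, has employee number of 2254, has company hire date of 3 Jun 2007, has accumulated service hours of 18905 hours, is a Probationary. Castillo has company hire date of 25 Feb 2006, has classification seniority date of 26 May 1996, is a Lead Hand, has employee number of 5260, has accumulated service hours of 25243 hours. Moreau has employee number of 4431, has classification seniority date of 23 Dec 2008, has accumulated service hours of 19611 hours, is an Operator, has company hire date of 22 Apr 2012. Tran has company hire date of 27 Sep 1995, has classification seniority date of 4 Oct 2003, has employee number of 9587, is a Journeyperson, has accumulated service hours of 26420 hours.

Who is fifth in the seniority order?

Novak

By classification: Castillo (Lead Hand); then Tran (Journeyperson); then Kapoor, Moreau and Novak (Operator); then Mendoza (Helper); then Adeyemi (Probationary).
Among Kapoor, Moreau and Novak, by accumulated service hours (lower first): Kapoor (6819 hours) before Moreau and Novak (19611 hours).
Moreau and Novak both have classification seniority date 23 Dec 2008, so the next rule applies.
Moreau and Novak both have company hire date 22 Apr 2012, so the next rule applies.
Among Moreau and Novak, alphabetically by surname: Moreau before Novak.
Order: Castillo, Tran, Kapoor, Moreau, Novak, Mendoza, Adeyemi.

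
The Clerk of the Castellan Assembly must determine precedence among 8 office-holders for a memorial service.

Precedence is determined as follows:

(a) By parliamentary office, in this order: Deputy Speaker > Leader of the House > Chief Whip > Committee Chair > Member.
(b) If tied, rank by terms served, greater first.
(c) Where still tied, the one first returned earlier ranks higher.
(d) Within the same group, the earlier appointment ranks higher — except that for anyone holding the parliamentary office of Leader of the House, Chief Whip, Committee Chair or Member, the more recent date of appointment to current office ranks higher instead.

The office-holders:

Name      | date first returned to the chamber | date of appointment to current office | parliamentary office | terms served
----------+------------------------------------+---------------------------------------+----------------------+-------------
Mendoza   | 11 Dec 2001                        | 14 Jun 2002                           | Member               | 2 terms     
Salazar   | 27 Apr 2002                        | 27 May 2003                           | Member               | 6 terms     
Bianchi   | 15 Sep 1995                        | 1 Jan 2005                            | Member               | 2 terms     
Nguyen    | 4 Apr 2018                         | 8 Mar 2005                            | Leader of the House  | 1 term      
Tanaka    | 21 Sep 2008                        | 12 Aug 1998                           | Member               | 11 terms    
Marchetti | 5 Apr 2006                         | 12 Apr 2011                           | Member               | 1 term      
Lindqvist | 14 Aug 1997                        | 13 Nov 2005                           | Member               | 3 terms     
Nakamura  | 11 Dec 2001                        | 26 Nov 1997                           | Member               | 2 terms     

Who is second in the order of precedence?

By parliamentary office: Nguyen (Leader of the House); then Tanaka, Salazar, Lindqvist, Bianchi, Mendoza, Nakamura and Marchetti (Member).
Among Tanaka, Salazar, Lindqvist, Bianchi, Mendoza, Nakamura and Marchetti, by terms served (higher first): Tanaka (11 terms) before Salazar (6 terms) before Lindqvist (3 terms) before Bianchi, Mendoza and Nakamura (2 terms) before Marchetti (1 term).
Among Bianchi, Mendoza and Nakamura, by date first returned to the chamber (earlier first): Bianchi (15 Sep 1995) before Mendoza and Nakamura (11 Dec 2001).
Among Mendoza and Nakamura, by date of appointment to current office (later first) (reversed rule for this group): Mendoza (14 Jun 2002) before Nakamura (26 Nov 1997).
Order: Nguyen, Tanaka, Salazar, Lindqvist, Bianchi, Mendoza, Nakamura, Marchetti.

Tanaka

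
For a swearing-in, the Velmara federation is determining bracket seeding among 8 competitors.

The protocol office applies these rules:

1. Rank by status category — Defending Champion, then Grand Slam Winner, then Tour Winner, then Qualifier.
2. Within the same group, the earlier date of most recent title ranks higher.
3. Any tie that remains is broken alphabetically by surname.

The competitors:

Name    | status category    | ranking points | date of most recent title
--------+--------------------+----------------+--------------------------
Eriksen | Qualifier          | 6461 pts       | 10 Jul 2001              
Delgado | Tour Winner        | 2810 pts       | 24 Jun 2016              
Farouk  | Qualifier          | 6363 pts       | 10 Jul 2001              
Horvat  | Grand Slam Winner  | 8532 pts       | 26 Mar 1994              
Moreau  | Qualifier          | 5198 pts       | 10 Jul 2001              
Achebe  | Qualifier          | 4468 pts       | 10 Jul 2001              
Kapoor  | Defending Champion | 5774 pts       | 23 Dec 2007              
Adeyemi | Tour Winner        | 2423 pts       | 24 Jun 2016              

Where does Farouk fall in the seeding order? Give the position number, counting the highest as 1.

7

By status category: Kapoor (Defending Champion); then Horvat (Grand Slam Winner); then Adeyemi and Delgado (Tour Winner); then Achebe, Eriksen, Farouk and Moreau (Qualifier).
Adeyemi and Delgado both have date of most recent title 24 Jun 2016, so the next rule applies.
Among Adeyemi and Delgado, alphabetically by surname: Adeyemi before Delgado.
Achebe, Eriksen, Farouk and Moreau all have date of most recent title 10 Jul 2001, so the next rule applies.
Among Achebe, Eriksen, Farouk and Moreau, alphabetically by surname: Achebe before Eriksen before Farouk before Moreau.
Order: Kapoor, Horvat, Adeyemi, Delgado, Achebe, Eriksen, Farouk, Moreau. So position 7.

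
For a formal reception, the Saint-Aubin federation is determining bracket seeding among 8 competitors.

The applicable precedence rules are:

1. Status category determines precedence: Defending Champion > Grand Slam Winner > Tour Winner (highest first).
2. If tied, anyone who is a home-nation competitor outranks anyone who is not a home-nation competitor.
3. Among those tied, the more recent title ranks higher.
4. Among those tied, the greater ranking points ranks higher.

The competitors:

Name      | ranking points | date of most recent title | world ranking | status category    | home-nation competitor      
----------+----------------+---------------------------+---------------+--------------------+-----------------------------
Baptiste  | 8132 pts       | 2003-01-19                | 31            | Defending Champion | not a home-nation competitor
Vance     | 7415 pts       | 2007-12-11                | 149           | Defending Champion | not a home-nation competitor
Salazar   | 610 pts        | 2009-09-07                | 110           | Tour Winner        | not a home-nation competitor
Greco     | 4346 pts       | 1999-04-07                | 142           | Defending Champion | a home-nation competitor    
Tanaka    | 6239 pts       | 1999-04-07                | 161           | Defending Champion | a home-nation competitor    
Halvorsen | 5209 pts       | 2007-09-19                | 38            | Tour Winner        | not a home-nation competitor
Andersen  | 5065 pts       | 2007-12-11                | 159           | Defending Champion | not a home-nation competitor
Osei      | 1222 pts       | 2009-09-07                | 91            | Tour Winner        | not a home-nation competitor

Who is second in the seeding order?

By status category: Tanaka, Greco, Vance, Andersen and Baptiste (Defending Champion); then Osei, Salazar and Halvorsen (Tour Winner).
Among Tanaka, Greco, Vance, Andersen and Baptiste, a home-nation competitor before not a home-nation competitor: Tanaka and Greco (a home-nation competitor) before Vance, Andersen and Baptiste (not a home-nation competitor).
Tanaka and Greco both have date of most recent title 1999-04-07, so the next rule applies.
Among Tanaka and Greco, by ranking points (higher first): Tanaka (6239 pts) before Greco (4346 pts).
Among Vance, Andersen and Baptiste, by date of most recent title (later first): Vance and Andersen (2007-12-11) before Baptiste (2003-01-19).
Among Vance and Andersen, by ranking points (higher first): Vance (7415 pts) before Andersen (5065 pts).
Osei, Salazar and Halvorsen are each not a home-nation competitor, so the next rule applies.
Among Osei, Salazar and Halvorsen, by date of most recent title (later first): Osei and Salazar (2009-09-07) before Halvorsen (2007-09-19).
Among Osei and Salazar, by ranking points (higher first): Osei (1222 pts) before Salazar (610 pts).
Order: Tanaka, Greco, Vance, Andersen, Baptiste, Osei, Salazar, Halvorsen.

Greco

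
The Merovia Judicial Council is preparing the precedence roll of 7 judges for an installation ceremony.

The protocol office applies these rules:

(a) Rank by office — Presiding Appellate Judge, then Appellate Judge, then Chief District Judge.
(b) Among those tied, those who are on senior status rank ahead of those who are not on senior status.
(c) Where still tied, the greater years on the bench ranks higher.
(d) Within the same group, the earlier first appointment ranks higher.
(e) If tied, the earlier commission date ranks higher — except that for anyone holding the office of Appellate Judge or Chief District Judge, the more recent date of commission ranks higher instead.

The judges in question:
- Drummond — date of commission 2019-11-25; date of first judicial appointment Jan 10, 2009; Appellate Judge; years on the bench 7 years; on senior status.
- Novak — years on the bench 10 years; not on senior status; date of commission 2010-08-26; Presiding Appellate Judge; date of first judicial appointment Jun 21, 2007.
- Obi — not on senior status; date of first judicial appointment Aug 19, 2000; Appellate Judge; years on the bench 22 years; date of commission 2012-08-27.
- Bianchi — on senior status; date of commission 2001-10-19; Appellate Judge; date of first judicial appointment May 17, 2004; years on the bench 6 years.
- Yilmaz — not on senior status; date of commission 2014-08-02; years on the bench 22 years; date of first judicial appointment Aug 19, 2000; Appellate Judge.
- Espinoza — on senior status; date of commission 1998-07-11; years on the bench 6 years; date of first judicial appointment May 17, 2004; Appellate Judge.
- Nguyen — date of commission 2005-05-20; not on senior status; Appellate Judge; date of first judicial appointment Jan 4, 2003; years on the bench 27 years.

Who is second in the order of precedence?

By office: Novak (Presiding Appellate Judge); then Drummond, Bianchi, Espinoza, Nguyen, Yilmaz and Obi (Appellate Judge).
Among Drummond, Bianchi, Espinoza, Nguyen, Yilmaz and Obi, on senior status before not on senior status: Drummond, Bianchi and Espinoza (on senior status) before Nguyen, Yilmaz and Obi (not on senior status).
Among Drummond, Bianchi and Espinoza, by years on the bench (higher first): Drummond (7 years) before Bianchi and Espinoza (6 years).
Bianchi and Espinoza both have date of first judicial appointment May 17, 2004, so the next rule applies.
Among Bianchi and Espinoza, by date of commission (later first) (reversed rule for this group): Bianchi (2001-10-19) before Espinoza (1998-07-11).
Among Nguyen, Yilmaz and Obi, by years on the bench (higher first): Nguyen (27 years) before Yilmaz and Obi (22 years).
Yilmaz and Obi both have date of first judicial appointment Aug 19, 2000, so the next rule applies.
Among Yilmaz and Obi, by date of commission (later first) (reversed rule for this group): Yilmaz (2014-08-02) before Obi (2012-08-27).
Order: Novak, Drummond, Bianchi, Espinoza, Nguyen, Yilmaz, Obi.

Drummond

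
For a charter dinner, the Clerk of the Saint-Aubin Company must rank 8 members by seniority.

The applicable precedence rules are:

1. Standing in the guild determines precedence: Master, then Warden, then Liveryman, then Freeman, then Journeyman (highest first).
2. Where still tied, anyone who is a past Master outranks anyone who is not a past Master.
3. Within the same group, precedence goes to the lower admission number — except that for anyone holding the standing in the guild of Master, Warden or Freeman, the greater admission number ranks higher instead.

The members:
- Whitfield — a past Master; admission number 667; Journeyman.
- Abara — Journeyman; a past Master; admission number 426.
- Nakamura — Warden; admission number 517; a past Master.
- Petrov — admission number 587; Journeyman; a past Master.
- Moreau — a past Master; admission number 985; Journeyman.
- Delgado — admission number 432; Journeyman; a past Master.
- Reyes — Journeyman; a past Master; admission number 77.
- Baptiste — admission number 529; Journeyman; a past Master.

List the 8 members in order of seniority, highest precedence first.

By standing in the guild: Nakamura (Warden); then Reyes, Abara, Delgado, Baptiste, Petrov, Whitfield and Moreau (Journeyman).
Reyes, Abara, Delgado, Baptiste, Petrov, Whitfield and Moreau are each a past Master, so the next rule applies.
Among Reyes, Abara, Delgado, Baptiste, Petrov, Whitfield and Moreau, by admission number (lower first): Reyes (77) before Abara (426) before Delgado (432) before Baptiste (529) before Petrov (587) before Whitfield (667) before Moreau (985).
Full order: Nakamura, Reyes, Abara, Delgado, Baptiste, Petrov, Whitfield, Moreau.

Nakamura, Reyes, Abara, Delgado, Baptiste, Petrov, Whitfield, Moreau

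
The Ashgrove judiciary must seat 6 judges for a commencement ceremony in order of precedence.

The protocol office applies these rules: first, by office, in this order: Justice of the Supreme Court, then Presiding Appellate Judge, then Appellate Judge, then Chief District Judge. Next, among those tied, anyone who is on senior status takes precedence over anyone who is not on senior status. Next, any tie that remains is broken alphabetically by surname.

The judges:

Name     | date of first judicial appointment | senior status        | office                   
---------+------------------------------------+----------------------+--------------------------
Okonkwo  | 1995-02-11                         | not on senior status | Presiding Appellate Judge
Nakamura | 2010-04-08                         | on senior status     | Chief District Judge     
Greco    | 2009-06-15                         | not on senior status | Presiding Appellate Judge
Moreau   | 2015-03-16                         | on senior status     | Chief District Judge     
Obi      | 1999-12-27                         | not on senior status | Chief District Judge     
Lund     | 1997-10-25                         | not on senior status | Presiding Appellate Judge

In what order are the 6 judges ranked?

By office: Greco, Lund and Okonkwo (Presiding Appellate Judge); then Moreau, Nakamura and Obi (Chief District Judge).
Greco, Lund and Okonkwo are each not on senior status, so the next rule applies.
Among Greco, Lund and Okonkwo, alphabetically by surname: Greco before Lund before Okonkwo.
Among Moreau, Nakamura and Obi, on senior status before not on senior status: Moreau and Nakamura (on senior status) before Obi (not on senior status).
Among Moreau and Nakamura, alphabetically by surname: Moreau before Nakamura.
Full order: Greco, Lund, Okonkwo, Moreau, Nakamura, Obi.

Greco, Lund, Okonkwo, Moreau, Nakamura, Obi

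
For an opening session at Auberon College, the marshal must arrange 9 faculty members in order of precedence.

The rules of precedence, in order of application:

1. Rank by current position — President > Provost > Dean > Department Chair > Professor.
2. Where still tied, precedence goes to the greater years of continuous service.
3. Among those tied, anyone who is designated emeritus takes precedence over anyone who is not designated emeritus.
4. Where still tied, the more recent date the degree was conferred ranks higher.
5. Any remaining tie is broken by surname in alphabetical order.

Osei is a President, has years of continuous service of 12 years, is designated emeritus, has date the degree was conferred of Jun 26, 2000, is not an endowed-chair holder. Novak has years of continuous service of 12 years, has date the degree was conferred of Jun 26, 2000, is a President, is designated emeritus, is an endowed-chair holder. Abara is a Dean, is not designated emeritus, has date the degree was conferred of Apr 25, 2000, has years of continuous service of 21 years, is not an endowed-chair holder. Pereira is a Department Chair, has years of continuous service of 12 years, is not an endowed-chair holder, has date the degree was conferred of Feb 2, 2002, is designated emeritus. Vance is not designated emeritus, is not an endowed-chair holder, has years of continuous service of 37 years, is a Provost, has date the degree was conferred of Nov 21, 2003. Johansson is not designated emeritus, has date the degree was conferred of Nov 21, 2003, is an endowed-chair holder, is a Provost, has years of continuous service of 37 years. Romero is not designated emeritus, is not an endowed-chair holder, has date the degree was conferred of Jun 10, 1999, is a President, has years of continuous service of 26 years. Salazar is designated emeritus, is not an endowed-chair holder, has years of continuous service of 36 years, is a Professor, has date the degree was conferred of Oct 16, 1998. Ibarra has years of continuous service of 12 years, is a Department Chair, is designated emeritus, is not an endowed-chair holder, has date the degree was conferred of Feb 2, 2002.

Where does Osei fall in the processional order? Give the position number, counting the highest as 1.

By current position: Romero, Novak and Osei (President); then Johansson and Vance (Provost); then Abara (Dean); then Ibarra and Pereira (Department Chair); then Salazar (Professor).
Among Romero, Novak and Osei, by years of continuous service (higher first): Romero (26 years) before Novak and Osei (12 years).
Novak and Osei are each designated emeritus, so the next rule applies.
Novak and Osei both have date the degree was conferred Jun 26, 2000, so the next rule applies.
Among Novak and Osei, alphabetically by surname: Novak before Osei.
Johansson and Vance both have years of continuous service 37 years, so the next rule applies.
Johansson and Vance are each not designated emeritus, so the next rule applies.
Johansson and Vance both have date the degree was conferred Nov 21, 2003, so the next rule applies.
Among Johansson and Vance, alphabetically by surname: Johansson before Vance.
Ibarra and Pereira both have years of continuous service 12 years, so the next rule applies.
Ibarra and Pereira are each designated emeritus, so the next rule applies.
Ibarra and Pereira both have date the degree was conferred Feb 2, 2002, so the next rule applies.
Among Ibarra and Pereira, alphabetically by surname: Ibarra before Pereira.
Order: Romero, Novak, Osei, Johansson, Vance, Abara, Ibarra, Pereira, Salazar. So position 3.

3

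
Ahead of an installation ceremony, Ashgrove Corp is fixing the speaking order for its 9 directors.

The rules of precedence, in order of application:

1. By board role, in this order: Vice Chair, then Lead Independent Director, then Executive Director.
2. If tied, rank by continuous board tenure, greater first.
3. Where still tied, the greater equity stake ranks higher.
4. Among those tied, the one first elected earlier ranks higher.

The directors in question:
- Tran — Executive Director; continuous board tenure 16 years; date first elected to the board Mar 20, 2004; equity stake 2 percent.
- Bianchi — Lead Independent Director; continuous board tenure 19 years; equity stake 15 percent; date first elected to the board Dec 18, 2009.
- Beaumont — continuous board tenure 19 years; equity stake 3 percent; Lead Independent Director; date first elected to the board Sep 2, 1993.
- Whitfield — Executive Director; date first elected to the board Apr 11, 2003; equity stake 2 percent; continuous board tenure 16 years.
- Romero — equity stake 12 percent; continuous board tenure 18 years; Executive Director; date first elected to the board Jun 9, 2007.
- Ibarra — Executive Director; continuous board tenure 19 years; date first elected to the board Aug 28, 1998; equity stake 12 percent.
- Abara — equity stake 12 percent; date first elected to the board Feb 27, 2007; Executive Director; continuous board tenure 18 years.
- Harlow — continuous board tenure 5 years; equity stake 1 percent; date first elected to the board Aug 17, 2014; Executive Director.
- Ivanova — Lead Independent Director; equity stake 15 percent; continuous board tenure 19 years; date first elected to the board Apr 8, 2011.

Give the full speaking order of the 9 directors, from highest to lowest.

By board role: Bianchi, Ivanova and Beaumont (Lead Independent Director); then Ibarra, Abara, Romero, Whitfield, Tran and Harlow (Executive Director).
Bianchi, Ivanova and Beaumont all have continuous board tenure 19 years, so the next rule applies.
Among Bianchi, Ivanova and Beaumont, by equity stake (higher first): Bianchi and Ivanova (15 percent) before Beaumont (3 percent).
Among Bianchi and Ivanova, by date first elected to the board (earlier first): Bianchi (Dec 18, 2009) before Ivanova (Apr 8, 2011).
Among Ibarra, Abara, Romero, Whitfield, Tran and Harlow, by continuous board tenure (higher first): Ibarra (19 years) before Abara and Romero (18 years) before Whitfield and Tran (16 years) before Harlow (5 years).
Abara and Romero both have equity stake 12 percent, so the next rule applies.
Among Abara and Romero, by date first elected to the board (earlier first): Abara (Feb 27, 2007) before Romero (Jun 9, 2007).
Whitfield and Tran both have equity stake 2 percent, so the next rule applies.
Among Whitfield and Tran, by date first elected to the board (earlier first): Whitfield (Apr 11, 2003) before Tran (Mar 20, 2004).
Full order: Bianchi, Ivanova, Beaumont, Ibarra, Abara, Romero, Whitfield, Tran, Harlow.

Bianchi, Ivanova, Beaumont, Ibarra, Abara, Romero, Whitfield, Tran, Harlow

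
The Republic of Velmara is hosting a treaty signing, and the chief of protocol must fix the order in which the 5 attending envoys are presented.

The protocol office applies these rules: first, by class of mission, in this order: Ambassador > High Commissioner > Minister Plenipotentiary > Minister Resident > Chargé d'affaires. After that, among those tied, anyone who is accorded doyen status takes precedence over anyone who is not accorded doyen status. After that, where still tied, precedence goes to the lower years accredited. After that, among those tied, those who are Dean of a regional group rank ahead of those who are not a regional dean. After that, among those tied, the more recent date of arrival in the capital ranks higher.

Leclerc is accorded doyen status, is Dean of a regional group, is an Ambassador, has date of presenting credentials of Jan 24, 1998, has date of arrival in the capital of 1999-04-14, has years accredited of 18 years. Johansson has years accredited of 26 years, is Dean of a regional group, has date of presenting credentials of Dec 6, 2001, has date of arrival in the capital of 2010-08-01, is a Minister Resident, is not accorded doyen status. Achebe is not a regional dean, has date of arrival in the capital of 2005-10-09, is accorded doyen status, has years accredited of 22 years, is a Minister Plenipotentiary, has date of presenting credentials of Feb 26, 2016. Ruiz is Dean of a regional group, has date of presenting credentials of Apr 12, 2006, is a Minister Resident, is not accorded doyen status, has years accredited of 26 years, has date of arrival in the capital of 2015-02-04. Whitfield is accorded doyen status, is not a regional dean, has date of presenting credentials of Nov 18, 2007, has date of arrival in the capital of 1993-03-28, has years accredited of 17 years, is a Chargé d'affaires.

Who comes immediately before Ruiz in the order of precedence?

By class of mission: Leclerc (Ambassador); then Achebe (Minister Plenipotentiary); then Ruiz and Johansson (Minister Resident); then Whitfield (Chargé d'affaires).
Ruiz and Johansson are each not accorded doyen status, so the next rule applies.
Ruiz and Johansson both have years accredited 26 years, so the next rule applies.
Ruiz and Johansson are each Dean of a regional group, so the next rule applies.
Among Ruiz and Johansson, by date of arrival in the capital (later first): Ruiz (2015-02-04) before Johansson (2010-08-01).
Order: Leclerc, Achebe, Ruiz, Johansson, Whitfield.

Achebe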